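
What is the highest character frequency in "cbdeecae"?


Input: cbdeecae
Character counts:
  'a': 1
  'b': 1
  'c': 2
  'd': 1
  'e': 3
Maximum frequency: 3

3


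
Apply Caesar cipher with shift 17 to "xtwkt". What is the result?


Caesar cipher: shift "xtwkt" by 17
  'x' (pos 23) + 17 = pos 14 = 'o'
  't' (pos 19) + 17 = pos 10 = 'k'
  'w' (pos 22) + 17 = pos 13 = 'n'
  'k' (pos 10) + 17 = pos 1 = 'b'
  't' (pos 19) + 17 = pos 10 = 'k'
Result: oknbk

oknbk


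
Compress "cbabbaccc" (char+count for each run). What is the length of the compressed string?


Input: cbabbaccc
Runs:
  'c' x 1 => "c1"
  'b' x 1 => "b1"
  'a' x 1 => "a1"
  'b' x 2 => "b2"
  'a' x 1 => "a1"
  'c' x 3 => "c3"
Compressed: "c1b1a1b2a1c3"
Compressed length: 12

12


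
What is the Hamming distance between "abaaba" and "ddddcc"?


Comparing "abaaba" and "ddddcc" position by position:
  Position 0: 'a' vs 'd' => differ
  Position 1: 'b' vs 'd' => differ
  Position 2: 'a' vs 'd' => differ
  Position 3: 'a' vs 'd' => differ
  Position 4: 'b' vs 'c' => differ
  Position 5: 'a' vs 'c' => differ
Total differences (Hamming distance): 6

6


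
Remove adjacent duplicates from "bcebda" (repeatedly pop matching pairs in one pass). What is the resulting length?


Input: bcebda
Stack-based adjacent duplicate removal:
  Read 'b': push. Stack: b
  Read 'c': push. Stack: bc
  Read 'e': push. Stack: bce
  Read 'b': push. Stack: bceb
  Read 'd': push. Stack: bcebd
  Read 'a': push. Stack: bcebda
Final stack: "bcebda" (length 6)

6


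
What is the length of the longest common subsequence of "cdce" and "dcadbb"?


LCS of "cdce" and "dcadbb"
DP table:
           d    c    a    d    b    b
      0    0    0    0    0    0    0
  c   0    0    1    1    1    1    1
  d   0    1    1    1    2    2    2
  c   0    1    2    2    2    2    2
  e   0    1    2    2    2    2    2
LCS length = dp[4][6] = 2

2


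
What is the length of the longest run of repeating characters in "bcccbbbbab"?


Input: "bcccbbbbab"
Scanning for longest run:
  Position 1 ('c'): new char, reset run to 1
  Position 2 ('c'): continues run of 'c', length=2
  Position 3 ('c'): continues run of 'c', length=3
  Position 4 ('b'): new char, reset run to 1
  Position 5 ('b'): continues run of 'b', length=2
  Position 6 ('b'): continues run of 'b', length=3
  Position 7 ('b'): continues run of 'b', length=4
  Position 8 ('a'): new char, reset run to 1
  Position 9 ('b'): new char, reset run to 1
Longest run: 'b' with length 4

4


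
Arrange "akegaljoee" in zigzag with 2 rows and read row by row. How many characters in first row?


Zigzag "akegaljoee" into 2 rows:
Placing characters:
  'a' => row 0
  'k' => row 1
  'e' => row 0
  'g' => row 1
  'a' => row 0
  'l' => row 1
  'j' => row 0
  'o' => row 1
  'e' => row 0
  'e' => row 1
Rows:
  Row 0: "aeaje"
  Row 1: "kgloe"
First row length: 5

5


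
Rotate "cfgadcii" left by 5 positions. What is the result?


Input: "cfgadcii", rotate left by 5
First 5 characters: "cfgad"
Remaining characters: "cii"
Concatenate remaining + first: "cii" + "cfgad" = "ciicfgad"

ciicfgad


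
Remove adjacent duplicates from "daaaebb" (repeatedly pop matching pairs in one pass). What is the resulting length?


Input: daaaebb
Stack-based adjacent duplicate removal:
  Read 'd': push. Stack: d
  Read 'a': push. Stack: da
  Read 'a': matches stack top 'a' => pop. Stack: d
  Read 'a': push. Stack: da
  Read 'e': push. Stack: dae
  Read 'b': push. Stack: daeb
  Read 'b': matches stack top 'b' => pop. Stack: dae
Final stack: "dae" (length 3)

3


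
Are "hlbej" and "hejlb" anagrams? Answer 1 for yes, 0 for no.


Strings: "hlbej", "hejlb"
Sorted first:  behjl
Sorted second: behjl
Sorted forms match => anagrams

1


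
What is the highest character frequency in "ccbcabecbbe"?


Input: ccbcabecbbe
Character counts:
  'a': 1
  'b': 4
  'c': 4
  'e': 2
Maximum frequency: 4

4


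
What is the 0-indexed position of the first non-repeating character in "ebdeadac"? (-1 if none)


Input: ebdeadac
Character frequencies:
  'a': 2
  'b': 1
  'c': 1
  'd': 2
  'e': 2
Scanning left to right for freq == 1:
  Position 0 ('e'): freq=2, skip
  Position 1 ('b'): unique! => answer = 1

1


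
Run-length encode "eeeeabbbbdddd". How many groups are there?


Input: eeeeabbbbdddd
Scanning for consecutive runs:
  Group 1: 'e' x 4 (positions 0-3)
  Group 2: 'a' x 1 (positions 4-4)
  Group 3: 'b' x 4 (positions 5-8)
  Group 4: 'd' x 4 (positions 9-12)
Total groups: 4

4


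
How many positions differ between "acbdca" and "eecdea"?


Comparing "acbdca" and "eecdea" position by position:
  Position 0: 'a' vs 'e' => DIFFER
  Position 1: 'c' vs 'e' => DIFFER
  Position 2: 'b' vs 'c' => DIFFER
  Position 3: 'd' vs 'd' => same
  Position 4: 'c' vs 'e' => DIFFER
  Position 5: 'a' vs 'a' => same
Positions that differ: 4

4


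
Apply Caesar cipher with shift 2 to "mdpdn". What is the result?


Caesar cipher: shift "mdpdn" by 2
  'm' (pos 12) + 2 = pos 14 = 'o'
  'd' (pos 3) + 2 = pos 5 = 'f'
  'p' (pos 15) + 2 = pos 17 = 'r'
  'd' (pos 3) + 2 = pos 5 = 'f'
  'n' (pos 13) + 2 = pos 15 = 'p'
Result: ofrfp

ofrfp


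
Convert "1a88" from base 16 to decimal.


Input: "1a88" in base 16
Positional expansion:
  Digit '1' (value 1) x 16^3 = 4096
  Digit 'a' (value 10) x 16^2 = 2560
  Digit '8' (value 8) x 16^1 = 128
  Digit '8' (value 8) x 16^0 = 8
Sum = 6792

6792


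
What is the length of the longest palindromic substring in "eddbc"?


Input: "eddbc"
Checking substrings for palindromes:
  [1:3] "dd" (len 2) => palindrome
Longest palindromic substring: "dd" with length 2

2


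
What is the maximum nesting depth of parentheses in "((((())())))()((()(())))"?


Input: "((((())())))()((()(())))"
Tracking depth:
  Position 0 '(': depth becomes 1
  Position 1 '(': depth becomes 2
  Position 2 '(': depth becomes 3
  Position 3 '(': depth becomes 4
  Position 4 '(': depth becomes 5
  Position 5 ')': depth becomes 4
  Position 6 ')': depth becomes 3
  Position 7 '(': depth becomes 4
  Position 8 ')': depth becomes 3
  Position 9 ')': depth becomes 2
  Position 10 ')': depth becomes 1
  Position 11 ')': depth becomes 0
  Position 12 '(': depth becomes 1
  Position 13 ')': depth becomes 0
  Position 14 '(': depth becomes 1
  Position 15 '(': depth becomes 2
  Position 16 '(': depth becomes 3
  Position 17 ')': depth becomes 2
  Position 18 '(': depth becomes 3
  Position 19 '(': depth becomes 4
  Position 20 ')': depth becomes 3
  Position 21 ')': depth becomes 2
  Position 22 ')': depth becomes 1
  Position 23 ')': depth becomes 0
Maximum depth reached: 5

5


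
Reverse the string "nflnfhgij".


Input: nflnfhgij
Reading characters right to left:
  Position 8: 'j'
  Position 7: 'i'
  Position 6: 'g'
  Position 5: 'h'
  Position 4: 'f'
  Position 3: 'n'
  Position 2: 'l'
  Position 1: 'f'
  Position 0: 'n'
Reversed: jighfnlfn

jighfnlfn


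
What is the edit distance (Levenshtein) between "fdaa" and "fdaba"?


Computing edit distance: "fdaa" -> "fdaba"
DP table:
           f    d    a    b    a
      0    1    2    3    4    5
  f   1    0    1    2    3    4
  d   2    1    0    1    2    3
  a   3    2    1    0    1    2
  a   4    3    2    1    1    1
Edit distance = dp[4][5] = 1

1


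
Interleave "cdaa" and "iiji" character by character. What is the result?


Interleaving "cdaa" and "iiji":
  Position 0: 'c' from first, 'i' from second => "ci"
  Position 1: 'd' from first, 'i' from second => "di"
  Position 2: 'a' from first, 'j' from second => "aj"
  Position 3: 'a' from first, 'i' from second => "ai"
Result: cidiajai

cidiajai


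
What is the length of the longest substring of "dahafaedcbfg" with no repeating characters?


Input: "dahafaedcbfg"
Sliding window (track last position of each char):
  Position 0 ('d'): window [0,0] length 1 -- new best
  Position 1 ('a'): window [0,1] length 2 -- new best
  Position 2 ('h'): window [0,2] length 3 -- new best
  Position 3 ('a'): repeat (last at 1), move window start to 2
  Position 3 ('a'): window [2,3] length 2
  Position 4 ('f'): window [2,4] length 3
  Position 5 ('a'): repeat (last at 3), move window start to 4
  Position 5 ('a'): window [4,5] length 2
  Position 6 ('e'): window [4,6] length 3
  Position 7 ('d'): window [4,7] length 4 -- new best
  Position 8 ('c'): window [4,8] length 5 -- new best
  Position 9 ('b'): window [4,9] length 6 -- new best
  Position 10 ('f'): repeat (last at 4), move window start to 5
  Position 10 ('f'): window [5,10] length 6
  Position 11 ('g'): window [5,11] length 7 -- new best
Longest substring with no repeats: "aedcbfg" with length 7

7


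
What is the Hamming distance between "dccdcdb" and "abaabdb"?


Comparing "dccdcdb" and "abaabdb" position by position:
  Position 0: 'd' vs 'a' => differ
  Position 1: 'c' vs 'b' => differ
  Position 2: 'c' vs 'a' => differ
  Position 3: 'd' vs 'a' => differ
  Position 4: 'c' vs 'b' => differ
  Position 5: 'd' vs 'd' => same
  Position 6: 'b' vs 'b' => same
Total differences (Hamming distance): 5

5


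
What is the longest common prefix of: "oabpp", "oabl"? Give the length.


Words: oabpp, oabl
  Position 0: all 'o' => match
  Position 1: all 'a' => match
  Position 2: all 'b' => match
  Position 3: ('p', 'l') => mismatch, stop
LCP = "oab" (length 3)

3


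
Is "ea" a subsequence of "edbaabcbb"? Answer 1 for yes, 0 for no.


Check if "ea" is a subsequence of "edbaabcbb"
Greedy scan:
  Position 0 ('e'): matches sub[0] = 'e'
  Position 1 ('d'): no match needed
  Position 2 ('b'): no match needed
  Position 3 ('a'): matches sub[1] = 'a'
  Position 4 ('a'): no match needed
  Position 5 ('b'): no match needed
  Position 6 ('c'): no match needed
  Position 7 ('b'): no match needed
  Position 8 ('b'): no match needed
All 2 characters matched => is a subsequence

1


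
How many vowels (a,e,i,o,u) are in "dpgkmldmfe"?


Input: dpgkmldmfe
Checking each character:
  'd' at position 0: consonant
  'p' at position 1: consonant
  'g' at position 2: consonant
  'k' at position 3: consonant
  'm' at position 4: consonant
  'l' at position 5: consonant
  'd' at position 6: consonant
  'm' at position 7: consonant
  'f' at position 8: consonant
  'e' at position 9: vowel (running total: 1)
Total vowels: 1

1


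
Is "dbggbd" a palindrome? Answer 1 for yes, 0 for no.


Input: dbggbd
Reversed: dbggbd
  Compare pos 0 ('d') with pos 5 ('d'): match
  Compare pos 1 ('b') with pos 4 ('b'): match
  Compare pos 2 ('g') with pos 3 ('g'): match
Result: palindrome

1


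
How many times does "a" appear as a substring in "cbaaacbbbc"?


Searching for "a" in "cbaaacbbbc"
Scanning each position:
  Position 0: "c" => no
  Position 1: "b" => no
  Position 2: "a" => MATCH
  Position 3: "a" => MATCH
  Position 4: "a" => MATCH
  Position 5: "c" => no
  Position 6: "b" => no
  Position 7: "b" => no
  Position 8: "b" => no
  Position 9: "c" => no
Total occurrences: 3

3


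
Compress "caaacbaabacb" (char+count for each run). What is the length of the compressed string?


Input: caaacbaabacb
Runs:
  'c' x 1 => "c1"
  'a' x 3 => "a3"
  'c' x 1 => "c1"
  'b' x 1 => "b1"
  'a' x 2 => "a2"
  'b' x 1 => "b1"
  'a' x 1 => "a1"
  'c' x 1 => "c1"
  'b' x 1 => "b1"
Compressed: "c1a3c1b1a2b1a1c1b1"
Compressed length: 18

18


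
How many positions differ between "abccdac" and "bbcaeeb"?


Comparing "abccdac" and "bbcaeeb" position by position:
  Position 0: 'a' vs 'b' => DIFFER
  Position 1: 'b' vs 'b' => same
  Position 2: 'c' vs 'c' => same
  Position 3: 'c' vs 'a' => DIFFER
  Position 4: 'd' vs 'e' => DIFFER
  Position 5: 'a' vs 'e' => DIFFER
  Position 6: 'c' vs 'b' => DIFFER
Positions that differ: 5

5


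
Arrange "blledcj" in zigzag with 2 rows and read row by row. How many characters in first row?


Zigzag "blledcj" into 2 rows:
Placing characters:
  'b' => row 0
  'l' => row 1
  'l' => row 0
  'e' => row 1
  'd' => row 0
  'c' => row 1
  'j' => row 0
Rows:
  Row 0: "bldj"
  Row 1: "lec"
First row length: 4

4


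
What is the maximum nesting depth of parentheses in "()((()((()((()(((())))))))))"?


Input: "()((()((()((()(((())))))))))"
Tracking depth:
  Position 0 '(': depth becomes 1
  Position 1 ')': depth becomes 0
  Position 2 '(': depth becomes 1
  Position 3 '(': depth becomes 2
  Position 4 '(': depth becomes 3
  Position 5 ')': depth becomes 2
  Position 6 '(': depth becomes 3
  Position 7 '(': depth becomes 4
  Position 8 '(': depth becomes 5
  Position 9 ')': depth becomes 4
  Position 10 '(': depth becomes 5
  Position 11 '(': depth becomes 6
  Position 12 '(': depth becomes 7
  Position 13 ')': depth becomes 6
  Position 14 '(': depth becomes 7
  Position 15 '(': depth becomes 8
  Position 16 '(': depth becomes 9
  Position 17 '(': depth becomes 10
  Position 18 ')': depth becomes 9
  Position 19 ')': depth becomes 8
  Position 20 ')': depth becomes 7
  Position 21 ')': depth becomes 6
  Position 22 ')': depth becomes 5
  Position 23 ')': depth becomes 4
  Position 24 ')': depth becomes 3
  Position 25 ')': depth becomes 2
  Position 26 ')': depth becomes 1
  Position 27 ')': depth becomes 0
Maximum depth reached: 10

10


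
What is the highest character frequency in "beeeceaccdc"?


Input: beeeceaccdc
Character counts:
  'a': 1
  'b': 1
  'c': 4
  'd': 1
  'e': 4
Maximum frequency: 4

4


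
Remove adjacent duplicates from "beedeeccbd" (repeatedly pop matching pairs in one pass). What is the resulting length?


Input: beedeeccbd
Stack-based adjacent duplicate removal:
  Read 'b': push. Stack: b
  Read 'e': push. Stack: be
  Read 'e': matches stack top 'e' => pop. Stack: b
  Read 'd': push. Stack: bd
  Read 'e': push. Stack: bde
  Read 'e': matches stack top 'e' => pop. Stack: bd
  Read 'c': push. Stack: bdc
  Read 'c': matches stack top 'c' => pop. Stack: bd
  Read 'b': push. Stack: bdb
  Read 'd': push. Stack: bdbd
Final stack: "bdbd" (length 4)

4


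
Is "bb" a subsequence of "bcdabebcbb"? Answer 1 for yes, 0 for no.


Check if "bb" is a subsequence of "bcdabebcbb"
Greedy scan:
  Position 0 ('b'): matches sub[0] = 'b'
  Position 1 ('c'): no match needed
  Position 2 ('d'): no match needed
  Position 3 ('a'): no match needed
  Position 4 ('b'): matches sub[1] = 'b'
  Position 5 ('e'): no match needed
  Position 6 ('b'): no match needed
  Position 7 ('c'): no match needed
  Position 8 ('b'): no match needed
  Position 9 ('b'): no match needed
All 2 characters matched => is a subsequence

1


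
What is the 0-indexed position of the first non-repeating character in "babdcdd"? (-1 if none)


Input: babdcdd
Character frequencies:
  'a': 1
  'b': 2
  'c': 1
  'd': 3
Scanning left to right for freq == 1:
  Position 0 ('b'): freq=2, skip
  Position 1 ('a'): unique! => answer = 1

1


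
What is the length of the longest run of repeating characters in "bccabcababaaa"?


Input: "bccabcababaaa"
Scanning for longest run:
  Position 1 ('c'): new char, reset run to 1
  Position 2 ('c'): continues run of 'c', length=2
  Position 3 ('a'): new char, reset run to 1
  Position 4 ('b'): new char, reset run to 1
  Position 5 ('c'): new char, reset run to 1
  Position 6 ('a'): new char, reset run to 1
  Position 7 ('b'): new char, reset run to 1
  Position 8 ('a'): new char, reset run to 1
  Position 9 ('b'): new char, reset run to 1
  Position 10 ('a'): new char, reset run to 1
  Position 11 ('a'): continues run of 'a', length=2
  Position 12 ('a'): continues run of 'a', length=3
Longest run: 'a' with length 3

3


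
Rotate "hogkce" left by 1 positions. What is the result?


Input: "hogkce", rotate left by 1
First 1 characters: "h"
Remaining characters: "ogkce"
Concatenate remaining + first: "ogkce" + "h" = "ogkceh"

ogkceh


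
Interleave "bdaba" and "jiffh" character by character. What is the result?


Interleaving "bdaba" and "jiffh":
  Position 0: 'b' from first, 'j' from second => "bj"
  Position 1: 'd' from first, 'i' from second => "di"
  Position 2: 'a' from first, 'f' from second => "af"
  Position 3: 'b' from first, 'f' from second => "bf"
  Position 4: 'a' from first, 'h' from second => "ah"
Result: bjdiafbfah

bjdiafbfah


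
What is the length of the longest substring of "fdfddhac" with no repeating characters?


Input: "fdfddhac"
Sliding window (track last position of each char):
  Position 0 ('f'): window [0,0] length 1 -- new best
  Position 1 ('d'): window [0,1] length 2 -- new best
  Position 2 ('f'): repeat (last at 0), move window start to 1
  Position 2 ('f'): window [1,2] length 2
  Position 3 ('d'): repeat (last at 1), move window start to 2
  Position 3 ('d'): window [2,3] length 2
  Position 4 ('d'): repeat (last at 3), move window start to 4
  Position 4 ('d'): window [4,4] length 1
  Position 5 ('h'): window [4,5] length 2
  Position 6 ('a'): window [4,6] length 3 -- new best
  Position 7 ('c'): window [4,7] length 4 -- new best
Longest substring with no repeats: "dhac" with length 4

4


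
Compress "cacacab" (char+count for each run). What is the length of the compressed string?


Input: cacacab
Runs:
  'c' x 1 => "c1"
  'a' x 1 => "a1"
  'c' x 1 => "c1"
  'a' x 1 => "a1"
  'c' x 1 => "c1"
  'a' x 1 => "a1"
  'b' x 1 => "b1"
Compressed: "c1a1c1a1c1a1b1"
Compressed length: 14

14


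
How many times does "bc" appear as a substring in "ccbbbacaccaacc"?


Searching for "bc" in "ccbbbacaccaacc"
Scanning each position:
  Position 0: "cc" => no
  Position 1: "cb" => no
  Position 2: "bb" => no
  Position 3: "bb" => no
  Position 4: "ba" => no
  Position 5: "ac" => no
  Position 6: "ca" => no
  Position 7: "ac" => no
  Position 8: "cc" => no
  Position 9: "ca" => no
  Position 10: "aa" => no
  Position 11: "ac" => no
  Position 12: "cc" => no
Total occurrences: 0

0


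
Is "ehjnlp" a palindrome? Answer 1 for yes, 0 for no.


Input: ehjnlp
Reversed: plnjhe
  Compare pos 0 ('e') with pos 5 ('p'): MISMATCH
  Compare pos 1 ('h') with pos 4 ('l'): MISMATCH
  Compare pos 2 ('j') with pos 3 ('n'): MISMATCH
Result: not a palindrome

0


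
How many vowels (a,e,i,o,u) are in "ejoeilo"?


Input: ejoeilo
Checking each character:
  'e' at position 0: vowel (running total: 1)
  'j' at position 1: consonant
  'o' at position 2: vowel (running total: 2)
  'e' at position 3: vowel (running total: 3)
  'i' at position 4: vowel (running total: 4)
  'l' at position 5: consonant
  'o' at position 6: vowel (running total: 5)
Total vowels: 5

5


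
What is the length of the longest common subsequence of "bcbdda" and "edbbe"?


LCS of "bcbdda" and "edbbe"
DP table:
           e    d    b    b    e
      0    0    0    0    0    0
  b   0    0    0    1    1    1
  c   0    0    0    1    1    1
  b   0    0    0    1    2    2
  d   0    0    1    1    2    2
  d   0    0    1    1    2    2
  a   0    0    1    1    2    2
LCS length = dp[6][5] = 2

2


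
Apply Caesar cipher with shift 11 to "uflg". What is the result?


Caesar cipher: shift "uflg" by 11
  'u' (pos 20) + 11 = pos 5 = 'f'
  'f' (pos 5) + 11 = pos 16 = 'q'
  'l' (pos 11) + 11 = pos 22 = 'w'
  'g' (pos 6) + 11 = pos 17 = 'r'
Result: fqwr

fqwr


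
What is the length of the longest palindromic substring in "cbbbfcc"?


Input: "cbbbfcc"
Checking substrings for palindromes:
  [1:4] "bbb" (len 3) => palindrome
  [1:3] "bb" (len 2) => palindrome
  [2:4] "bb" (len 2) => palindrome
  [5:7] "cc" (len 2) => palindrome
Longest palindromic substring: "bbb" with length 3

3


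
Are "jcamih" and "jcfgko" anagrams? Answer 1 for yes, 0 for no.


Strings: "jcamih", "jcfgko"
Sorted first:  achijm
Sorted second: cfgjko
Differ at position 0: 'a' vs 'c' => not anagrams

0


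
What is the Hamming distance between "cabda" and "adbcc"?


Comparing "cabda" and "adbcc" position by position:
  Position 0: 'c' vs 'a' => differ
  Position 1: 'a' vs 'd' => differ
  Position 2: 'b' vs 'b' => same
  Position 3: 'd' vs 'c' => differ
  Position 4: 'a' vs 'c' => differ
Total differences (Hamming distance): 4

4


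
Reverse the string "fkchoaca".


Input: fkchoaca
Reading characters right to left:
  Position 7: 'a'
  Position 6: 'c'
  Position 5: 'a'
  Position 4: 'o'
  Position 3: 'h'
  Position 2: 'c'
  Position 1: 'k'
  Position 0: 'f'
Reversed: acaohckf

acaohckf


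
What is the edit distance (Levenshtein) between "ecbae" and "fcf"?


Computing edit distance: "ecbae" -> "fcf"
DP table:
           f    c    f
      0    1    2    3
  e   1    1    2    3
  c   2    2    1    2
  b   3    3    2    2
  a   4    4    3    3
  e   5    5    4    4
Edit distance = dp[5][3] = 4

4


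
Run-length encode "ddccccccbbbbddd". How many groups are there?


Input: ddccccccbbbbddd
Scanning for consecutive runs:
  Group 1: 'd' x 2 (positions 0-1)
  Group 2: 'c' x 6 (positions 2-7)
  Group 3: 'b' x 4 (positions 8-11)
  Group 4: 'd' x 3 (positions 12-14)
Total groups: 4

4


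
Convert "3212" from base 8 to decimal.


Input: "3212" in base 8
Positional expansion:
  Digit '3' (value 3) x 8^3 = 1536
  Digit '2' (value 2) x 8^2 = 128
  Digit '1' (value 1) x 8^1 = 8
  Digit '2' (value 2) x 8^0 = 2
Sum = 1674

1674


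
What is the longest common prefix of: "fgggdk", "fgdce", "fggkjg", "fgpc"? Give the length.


Words: fgggdk, fgdce, fggkjg, fgpc
  Position 0: all 'f' => match
  Position 1: all 'g' => match
  Position 2: ('g', 'd', 'g', 'p') => mismatch, stop
LCP = "fg" (length 2)

2


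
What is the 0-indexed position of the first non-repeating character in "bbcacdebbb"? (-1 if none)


Input: bbcacdebbb
Character frequencies:
  'a': 1
  'b': 5
  'c': 2
  'd': 1
  'e': 1
Scanning left to right for freq == 1:
  Position 0 ('b'): freq=5, skip
  Position 1 ('b'): freq=5, skip
  Position 2 ('c'): freq=2, skip
  Position 3 ('a'): unique! => answer = 3

3


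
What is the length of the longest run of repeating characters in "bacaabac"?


Input: "bacaabac"
Scanning for longest run:
  Position 1 ('a'): new char, reset run to 1
  Position 2 ('c'): new char, reset run to 1
  Position 3 ('a'): new char, reset run to 1
  Position 4 ('a'): continues run of 'a', length=2
  Position 5 ('b'): new char, reset run to 1
  Position 6 ('a'): new char, reset run to 1
  Position 7 ('c'): new char, reset run to 1
Longest run: 'a' with length 2

2


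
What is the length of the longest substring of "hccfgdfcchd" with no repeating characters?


Input: "hccfgdfcchd"
Sliding window (track last position of each char):
  Position 0 ('h'): window [0,0] length 1 -- new best
  Position 1 ('c'): window [0,1] length 2 -- new best
  Position 2 ('c'): repeat (last at 1), move window start to 2
  Position 2 ('c'): window [2,2] length 1
  Position 3 ('f'): window [2,3] length 2
  Position 4 ('g'): window [2,4] length 3 -- new best
  Position 5 ('d'): window [2,5] length 4 -- new best
  Position 6 ('f'): repeat (last at 3), move window start to 4
  Position 6 ('f'): window [4,6] length 3
  Position 7 ('c'): window [4,7] length 4
  Position 8 ('c'): repeat (last at 7), move window start to 8
  Position 8 ('c'): window [8,8] length 1
  Position 9 ('h'): window [8,9] length 2
  Position 10 ('d'): window [8,10] length 3
Longest substring with no repeats: "cfgd" with length 4

4


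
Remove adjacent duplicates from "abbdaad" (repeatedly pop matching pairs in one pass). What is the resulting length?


Input: abbdaad
Stack-based adjacent duplicate removal:
  Read 'a': push. Stack: a
  Read 'b': push. Stack: ab
  Read 'b': matches stack top 'b' => pop. Stack: a
  Read 'd': push. Stack: ad
  Read 'a': push. Stack: ada
  Read 'a': matches stack top 'a' => pop. Stack: ad
  Read 'd': matches stack top 'd' => pop. Stack: a
Final stack: "a" (length 1)

1


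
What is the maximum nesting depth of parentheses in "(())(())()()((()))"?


Input: "(())(())()()((()))"
Tracking depth:
  Position 0 '(': depth becomes 1
  Position 1 '(': depth becomes 2
  Position 2 ')': depth becomes 1
  Position 3 ')': depth becomes 0
  Position 4 '(': depth becomes 1
  Position 5 '(': depth becomes 2
  Position 6 ')': depth becomes 1
  Position 7 ')': depth becomes 0
  Position 8 '(': depth becomes 1
  Position 9 ')': depth becomes 0
  Position 10 '(': depth becomes 1
  Position 11 ')': depth becomes 0
  Position 12 '(': depth becomes 1
  Position 13 '(': depth becomes 2
  Position 14 '(': depth becomes 3
  Position 15 ')': depth becomes 2
  Position 16 ')': depth becomes 1
  Position 17 ')': depth becomes 0
Maximum depth reached: 3

3


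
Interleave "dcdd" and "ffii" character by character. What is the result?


Interleaving "dcdd" and "ffii":
  Position 0: 'd' from first, 'f' from second => "df"
  Position 1: 'c' from first, 'f' from second => "cf"
  Position 2: 'd' from first, 'i' from second => "di"
  Position 3: 'd' from first, 'i' from second => "di"
Result: dfcfdidi

dfcfdidi


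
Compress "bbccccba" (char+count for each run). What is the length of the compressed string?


Input: bbccccba
Runs:
  'b' x 2 => "b2"
  'c' x 4 => "c4"
  'b' x 1 => "b1"
  'a' x 1 => "a1"
Compressed: "b2c4b1a1"
Compressed length: 8

8


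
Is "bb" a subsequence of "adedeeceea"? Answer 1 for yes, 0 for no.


Check if "bb" is a subsequence of "adedeeceea"
Greedy scan:
  Position 0 ('a'): no match needed
  Position 1 ('d'): no match needed
  Position 2 ('e'): no match needed
  Position 3 ('d'): no match needed
  Position 4 ('e'): no match needed
  Position 5 ('e'): no match needed
  Position 6 ('c'): no match needed
  Position 7 ('e'): no match needed
  Position 8 ('e'): no match needed
  Position 9 ('a'): no match needed
Only matched 0/2 characters => not a subsequence

0


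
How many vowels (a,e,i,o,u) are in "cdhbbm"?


Input: cdhbbm
Checking each character:
  'c' at position 0: consonant
  'd' at position 1: consonant
  'h' at position 2: consonant
  'b' at position 3: consonant
  'b' at position 4: consonant
  'm' at position 5: consonant
Total vowels: 0

0


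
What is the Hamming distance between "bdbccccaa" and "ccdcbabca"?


Comparing "bdbccccaa" and "ccdcbabca" position by position:
  Position 0: 'b' vs 'c' => differ
  Position 1: 'd' vs 'c' => differ
  Position 2: 'b' vs 'd' => differ
  Position 3: 'c' vs 'c' => same
  Position 4: 'c' vs 'b' => differ
  Position 5: 'c' vs 'a' => differ
  Position 6: 'c' vs 'b' => differ
  Position 7: 'a' vs 'c' => differ
  Position 8: 'a' vs 'a' => same
Total differences (Hamming distance): 7

7


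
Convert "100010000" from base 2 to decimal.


Input: "100010000" in base 2
Positional expansion:
  Digit '1' (value 1) x 2^8 = 256
  Digit '0' (value 0) x 2^7 = 0
  Digit '0' (value 0) x 2^6 = 0
  Digit '0' (value 0) x 2^5 = 0
  Digit '1' (value 1) x 2^4 = 16
  Digit '0' (value 0) x 2^3 = 0
  Digit '0' (value 0) x 2^2 = 0
  Digit '0' (value 0) x 2^1 = 0
  Digit '0' (value 0) x 2^0 = 0
Sum = 272

272


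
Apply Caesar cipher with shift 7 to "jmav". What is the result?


Caesar cipher: shift "jmav" by 7
  'j' (pos 9) + 7 = pos 16 = 'q'
  'm' (pos 12) + 7 = pos 19 = 't'
  'a' (pos 0) + 7 = pos 7 = 'h'
  'v' (pos 21) + 7 = pos 2 = 'c'
Result: qthc

qthc


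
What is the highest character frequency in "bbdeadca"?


Input: bbdeadca
Character counts:
  'a': 2
  'b': 2
  'c': 1
  'd': 2
  'e': 1
Maximum frequency: 2

2


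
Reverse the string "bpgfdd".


Input: bpgfdd
Reading characters right to left:
  Position 5: 'd'
  Position 4: 'd'
  Position 3: 'f'
  Position 2: 'g'
  Position 1: 'p'
  Position 0: 'b'
Reversed: ddfgpb

ddfgpb


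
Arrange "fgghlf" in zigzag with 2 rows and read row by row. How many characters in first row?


Zigzag "fgghlf" into 2 rows:
Placing characters:
  'f' => row 0
  'g' => row 1
  'g' => row 0
  'h' => row 1
  'l' => row 0
  'f' => row 1
Rows:
  Row 0: "fgl"
  Row 1: "ghf"
First row length: 3

3


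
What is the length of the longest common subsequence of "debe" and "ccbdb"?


LCS of "debe" and "ccbdb"
DP table:
           c    c    b    d    b
      0    0    0    0    0    0
  d   0    0    0    0    1    1
  e   0    0    0    0    1    1
  b   0    0    0    1    1    2
  e   0    0    0    1    1    2
LCS length = dp[4][5] = 2

2


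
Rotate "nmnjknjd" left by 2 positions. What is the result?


Input: "nmnjknjd", rotate left by 2
First 2 characters: "nm"
Remaining characters: "njknjd"
Concatenate remaining + first: "njknjd" + "nm" = "njknjdnm"

njknjdnm


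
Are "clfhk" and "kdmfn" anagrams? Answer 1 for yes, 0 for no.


Strings: "clfhk", "kdmfn"
Sorted first:  cfhkl
Sorted second: dfkmn
Differ at position 0: 'c' vs 'd' => not anagrams

0


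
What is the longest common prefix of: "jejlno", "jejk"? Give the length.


Words: jejlno, jejk
  Position 0: all 'j' => match
  Position 1: all 'e' => match
  Position 2: all 'j' => match
  Position 3: ('l', 'k') => mismatch, stop
LCP = "jej" (length 3)

3


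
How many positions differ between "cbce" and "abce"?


Comparing "cbce" and "abce" position by position:
  Position 0: 'c' vs 'a' => DIFFER
  Position 1: 'b' vs 'b' => same
  Position 2: 'c' vs 'c' => same
  Position 3: 'e' vs 'e' => same
Positions that differ: 1

1


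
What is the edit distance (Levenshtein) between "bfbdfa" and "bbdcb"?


Computing edit distance: "bfbdfa" -> "bbdcb"
DP table:
           b    b    d    c    b
      0    1    2    3    4    5
  b   1    0    1    2    3    4
  f   2    1    1    2    3    4
  b   3    2    1    2    3    3
  d   4    3    2    1    2    3
  f   5    4    3    2    2    3
  a   6    5    4    3    3    3
Edit distance = dp[6][5] = 3

3


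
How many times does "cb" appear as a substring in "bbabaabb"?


Searching for "cb" in "bbabaabb"
Scanning each position:
  Position 0: "bb" => no
  Position 1: "ba" => no
  Position 2: "ab" => no
  Position 3: "ba" => no
  Position 4: "aa" => no
  Position 5: "ab" => no
  Position 6: "bb" => no
Total occurrences: 0

0


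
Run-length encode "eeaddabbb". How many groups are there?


Input: eeaddabbb
Scanning for consecutive runs:
  Group 1: 'e' x 2 (positions 0-1)
  Group 2: 'a' x 1 (positions 2-2)
  Group 3: 'd' x 2 (positions 3-4)
  Group 4: 'a' x 1 (positions 5-5)
  Group 5: 'b' x 3 (positions 6-8)
Total groups: 5

5


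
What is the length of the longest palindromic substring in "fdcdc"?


Input: "fdcdc"
Checking substrings for palindromes:
  [1:4] "dcd" (len 3) => palindrome
  [2:5] "cdc" (len 3) => palindrome
Longest palindromic substring: "dcd" with length 3

3


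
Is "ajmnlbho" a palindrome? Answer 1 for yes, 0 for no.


Input: ajmnlbho
Reversed: ohblnmja
  Compare pos 0 ('a') with pos 7 ('o'): MISMATCH
  Compare pos 1 ('j') with pos 6 ('h'): MISMATCH
  Compare pos 2 ('m') with pos 5 ('b'): MISMATCH
  Compare pos 3 ('n') with pos 4 ('l'): MISMATCH
Result: not a palindrome

0


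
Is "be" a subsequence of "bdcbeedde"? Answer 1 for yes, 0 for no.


Check if "be" is a subsequence of "bdcbeedde"
Greedy scan:
  Position 0 ('b'): matches sub[0] = 'b'
  Position 1 ('d'): no match needed
  Position 2 ('c'): no match needed
  Position 3 ('b'): no match needed
  Position 4 ('e'): matches sub[1] = 'e'
  Position 5 ('e'): no match needed
  Position 6 ('d'): no match needed
  Position 7 ('d'): no match needed
  Position 8 ('e'): no match needed
All 2 characters matched => is a subsequence

1


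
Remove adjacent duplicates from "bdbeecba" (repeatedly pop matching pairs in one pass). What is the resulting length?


Input: bdbeecba
Stack-based adjacent duplicate removal:
  Read 'b': push. Stack: b
  Read 'd': push. Stack: bd
  Read 'b': push. Stack: bdb
  Read 'e': push. Stack: bdbe
  Read 'e': matches stack top 'e' => pop. Stack: bdb
  Read 'c': push. Stack: bdbc
  Read 'b': push. Stack: bdbcb
  Read 'a': push. Stack: bdbcba
Final stack: "bdbcba" (length 6)

6


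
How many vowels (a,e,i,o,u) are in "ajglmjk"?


Input: ajglmjk
Checking each character:
  'a' at position 0: vowel (running total: 1)
  'j' at position 1: consonant
  'g' at position 2: consonant
  'l' at position 3: consonant
  'm' at position 4: consonant
  'j' at position 5: consonant
  'k' at position 6: consonant
Total vowels: 1

1


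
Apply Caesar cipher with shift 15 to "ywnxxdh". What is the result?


Caesar cipher: shift "ywnxxdh" by 15
  'y' (pos 24) + 15 = pos 13 = 'n'
  'w' (pos 22) + 15 = pos 11 = 'l'
  'n' (pos 13) + 15 = pos 2 = 'c'
  'x' (pos 23) + 15 = pos 12 = 'm'
  'x' (pos 23) + 15 = pos 12 = 'm'
  'd' (pos 3) + 15 = pos 18 = 's'
  'h' (pos 7) + 15 = pos 22 = 'w'
Result: nlcmmsw

nlcmmsw


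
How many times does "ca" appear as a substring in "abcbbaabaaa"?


Searching for "ca" in "abcbbaabaaa"
Scanning each position:
  Position 0: "ab" => no
  Position 1: "bc" => no
  Position 2: "cb" => no
  Position 3: "bb" => no
  Position 4: "ba" => no
  Position 5: "aa" => no
  Position 6: "ab" => no
  Position 7: "ba" => no
  Position 8: "aa" => no
  Position 9: "aa" => no
Total occurrences: 0

0


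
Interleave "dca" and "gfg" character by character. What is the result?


Interleaving "dca" and "gfg":
  Position 0: 'd' from first, 'g' from second => "dg"
  Position 1: 'c' from first, 'f' from second => "cf"
  Position 2: 'a' from first, 'g' from second => "ag"
Result: dgcfag

dgcfag


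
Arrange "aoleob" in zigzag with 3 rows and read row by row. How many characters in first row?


Zigzag "aoleob" into 3 rows:
Placing characters:
  'a' => row 0
  'o' => row 1
  'l' => row 2
  'e' => row 1
  'o' => row 0
  'b' => row 1
Rows:
  Row 0: "ao"
  Row 1: "oeb"
  Row 2: "l"
First row length: 2

2


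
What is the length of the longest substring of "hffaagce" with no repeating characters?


Input: "hffaagce"
Sliding window (track last position of each char):
  Position 0 ('h'): window [0,0] length 1 -- new best
  Position 1 ('f'): window [0,1] length 2 -- new best
  Position 2 ('f'): repeat (last at 1), move window start to 2
  Position 2 ('f'): window [2,2] length 1
  Position 3 ('a'): window [2,3] length 2
  Position 4 ('a'): repeat (last at 3), move window start to 4
  Position 4 ('a'): window [4,4] length 1
  Position 5 ('g'): window [4,5] length 2
  Position 6 ('c'): window [4,6] length 3 -- new best
  Position 7 ('e'): window [4,7] length 4 -- new best
Longest substring with no repeats: "agce" with length 4

4


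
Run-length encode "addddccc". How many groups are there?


Input: addddccc
Scanning for consecutive runs:
  Group 1: 'a' x 1 (positions 0-0)
  Group 2: 'd' x 4 (positions 1-4)
  Group 3: 'c' x 3 (positions 5-7)
Total groups: 3

3


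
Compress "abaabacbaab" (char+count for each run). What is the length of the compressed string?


Input: abaabacbaab
Runs:
  'a' x 1 => "a1"
  'b' x 1 => "b1"
  'a' x 2 => "a2"
  'b' x 1 => "b1"
  'a' x 1 => "a1"
  'c' x 1 => "c1"
  'b' x 1 => "b1"
  'a' x 2 => "a2"
  'b' x 1 => "b1"
Compressed: "a1b1a2b1a1c1b1a2b1"
Compressed length: 18

18


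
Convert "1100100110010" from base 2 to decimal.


Input: "1100100110010" in base 2
Positional expansion:
  Digit '1' (value 1) x 2^12 = 4096
  Digit '1' (value 1) x 2^11 = 2048
  Digit '0' (value 0) x 2^10 = 0
  Digit '0' (value 0) x 2^9 = 0
  Digit '1' (value 1) x 2^8 = 256
  Digit '0' (value 0) x 2^7 = 0
  Digit '0' (value 0) x 2^6 = 0
  Digit '1' (value 1) x 2^5 = 32
  Digit '1' (value 1) x 2^4 = 16
  Digit '0' (value 0) x 2^3 = 0
  Digit '0' (value 0) x 2^2 = 0
  Digit '1' (value 1) x 2^1 = 2
  Digit '0' (value 0) x 2^0 = 0
Sum = 6450

6450


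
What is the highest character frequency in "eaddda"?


Input: eaddda
Character counts:
  'a': 2
  'd': 3
  'e': 1
Maximum frequency: 3

3


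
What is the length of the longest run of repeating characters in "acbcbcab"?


Input: "acbcbcab"
Scanning for longest run:
  Position 1 ('c'): new char, reset run to 1
  Position 2 ('b'): new char, reset run to 1
  Position 3 ('c'): new char, reset run to 1
  Position 4 ('b'): new char, reset run to 1
  Position 5 ('c'): new char, reset run to 1
  Position 6 ('a'): new char, reset run to 1
  Position 7 ('b'): new char, reset run to 1
Longest run: 'a' with length 1

1


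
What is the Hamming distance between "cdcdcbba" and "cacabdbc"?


Comparing "cdcdcbba" and "cacabdbc" position by position:
  Position 0: 'c' vs 'c' => same
  Position 1: 'd' vs 'a' => differ
  Position 2: 'c' vs 'c' => same
  Position 3: 'd' vs 'a' => differ
  Position 4: 'c' vs 'b' => differ
  Position 5: 'b' vs 'd' => differ
  Position 6: 'b' vs 'b' => same
  Position 7: 'a' vs 'c' => differ
Total differences (Hamming distance): 5

5


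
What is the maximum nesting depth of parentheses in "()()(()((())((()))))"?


Input: "()()(()((())((()))))"
Tracking depth:
  Position 0 '(': depth becomes 1
  Position 1 ')': depth becomes 0
  Position 2 '(': depth becomes 1
  Position 3 ')': depth becomes 0
  Position 4 '(': depth becomes 1
  Position 5 '(': depth becomes 2
  Position 6 ')': depth becomes 1
  Position 7 '(': depth becomes 2
  Position 8 '(': depth becomes 3
  Position 9 '(': depth becomes 4
  Position 10 ')': depth becomes 3
  Position 11 ')': depth becomes 2
  Position 12 '(': depth becomes 3
  Position 13 '(': depth becomes 4
  Position 14 '(': depth becomes 5
  Position 15 ')': depth becomes 4
  Position 16 ')': depth becomes 3
  Position 17 ')': depth becomes 2
  Position 18 ')': depth becomes 1
  Position 19 ')': depth becomes 0
Maximum depth reached: 5

5


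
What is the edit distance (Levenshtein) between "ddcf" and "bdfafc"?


Computing edit distance: "ddcf" -> "bdfafc"
DP table:
           b    d    f    a    f    c
      0    1    2    3    4    5    6
  d   1    1    1    2    3    4    5
  d   2    2    1    2    3    4    5
  c   3    3    2    2    3    4    4
  f   4    4    3    2    3    3    4
Edit distance = dp[4][6] = 4

4


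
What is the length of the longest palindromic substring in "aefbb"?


Input: "aefbb"
Checking substrings for palindromes:
  [3:5] "bb" (len 2) => palindrome
Longest palindromic substring: "bb" with length 2

2


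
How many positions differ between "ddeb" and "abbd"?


Comparing "ddeb" and "abbd" position by position:
  Position 0: 'd' vs 'a' => DIFFER
  Position 1: 'd' vs 'b' => DIFFER
  Position 2: 'e' vs 'b' => DIFFER
  Position 3: 'b' vs 'd' => DIFFER
Positions that differ: 4

4


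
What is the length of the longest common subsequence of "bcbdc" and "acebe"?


LCS of "bcbdc" and "acebe"
DP table:
           a    c    e    b    e
      0    0    0    0    0    0
  b   0    0    0    0    1    1
  c   0    0    1    1    1    1
  b   0    0    1    1    2    2
  d   0    0    1    1    2    2
  c   0    0    1    1    2    2
LCS length = dp[5][5] = 2

2


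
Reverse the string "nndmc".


Input: nndmc
Reading characters right to left:
  Position 4: 'c'
  Position 3: 'm'
  Position 2: 'd'
  Position 1: 'n'
  Position 0: 'n'
Reversed: cmdnn

cmdnn


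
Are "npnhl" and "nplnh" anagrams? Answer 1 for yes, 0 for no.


Strings: "npnhl", "nplnh"
Sorted first:  hlnnp
Sorted second: hlnnp
Sorted forms match => anagrams

1


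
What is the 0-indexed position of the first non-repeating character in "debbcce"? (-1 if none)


Input: debbcce
Character frequencies:
  'b': 2
  'c': 2
  'd': 1
  'e': 2
Scanning left to right for freq == 1:
  Position 0 ('d'): unique! => answer = 0

0


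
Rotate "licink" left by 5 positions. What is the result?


Input: "licink", rotate left by 5
First 5 characters: "licin"
Remaining characters: "k"
Concatenate remaining + first: "k" + "licin" = "klicin"

klicin


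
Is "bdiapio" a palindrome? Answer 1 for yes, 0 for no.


Input: bdiapio
Reversed: oipaidb
  Compare pos 0 ('b') with pos 6 ('o'): MISMATCH
  Compare pos 1 ('d') with pos 5 ('i'): MISMATCH
  Compare pos 2 ('i') with pos 4 ('p'): MISMATCH
Result: not a palindrome

0


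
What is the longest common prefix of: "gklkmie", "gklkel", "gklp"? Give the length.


Words: gklkmie, gklkel, gklp
  Position 0: all 'g' => match
  Position 1: all 'k' => match
  Position 2: all 'l' => match
  Position 3: ('k', 'k', 'p') => mismatch, stop
LCP = "gkl" (length 3)

3
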